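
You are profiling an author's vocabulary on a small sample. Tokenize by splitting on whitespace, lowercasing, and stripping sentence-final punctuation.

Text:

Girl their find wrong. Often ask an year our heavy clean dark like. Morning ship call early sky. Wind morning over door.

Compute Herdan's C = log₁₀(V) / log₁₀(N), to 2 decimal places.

0.98

N = 22, V = 21.
log₁₀(V) = 1.322219, log₁₀(N) = 1.342423
C = 1.322219 / 1.342423 = 0.98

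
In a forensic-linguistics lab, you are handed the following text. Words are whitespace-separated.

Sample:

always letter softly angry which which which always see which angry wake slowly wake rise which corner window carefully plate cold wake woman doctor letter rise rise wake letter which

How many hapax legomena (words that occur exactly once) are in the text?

10

Frequencies: which:6, wake:4, letter:3, rise:3, always:2, angry:2, softly:1, see:1, slowly:1, corner:1, window:1, carefully:1, plate:1, cold:1, woman:1, doctor:1
Hapax (freq=1): carefully, cold, corner, doctor, plate, see, slowly, softly, window, woman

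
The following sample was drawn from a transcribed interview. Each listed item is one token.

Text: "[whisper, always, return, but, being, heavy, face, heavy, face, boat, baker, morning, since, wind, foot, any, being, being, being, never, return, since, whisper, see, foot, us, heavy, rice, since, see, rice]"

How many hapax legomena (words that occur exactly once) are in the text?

Frequencies: being:4, heavy:3, since:3, whisper:2, return:2, face:2, foot:2, see:2, rice:2, always:1, but:1, boat:1, baker:1, morning:1, wind:1, any:1, never:1, us:1
Hapax (freq=1): always, any, baker, boat, but, morning, never, us, wind

9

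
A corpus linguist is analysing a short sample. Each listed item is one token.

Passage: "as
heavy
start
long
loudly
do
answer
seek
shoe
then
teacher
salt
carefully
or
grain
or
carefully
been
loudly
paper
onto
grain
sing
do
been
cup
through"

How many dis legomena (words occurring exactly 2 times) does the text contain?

6

Frequencies: loudly:2, do:2, carefully:2, or:2, grain:2, been:2, as:1, heavy:1, start:1, long:1, answer:1, seek:1, shoe:1, then:1, teacher:1, salt:1, paper:1, onto:1, sing:1, cup:1, … (1 more, each freq 1)
Words with frequency 2: been, carefully, do, grain, loudly, or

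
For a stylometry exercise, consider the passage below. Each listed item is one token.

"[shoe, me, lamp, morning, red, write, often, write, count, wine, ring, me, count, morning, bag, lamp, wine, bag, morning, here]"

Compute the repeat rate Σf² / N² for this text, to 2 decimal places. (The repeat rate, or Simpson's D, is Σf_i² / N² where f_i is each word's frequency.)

0.10

Frequencies: morning:3, me:2, lamp:2, write:2, count:2, wine:2, bag:2, shoe:1, red:1, often:1, ring:1, here:1
Σf² = 38; N² = 400
Repeat rate = 38 / 400 = 0.10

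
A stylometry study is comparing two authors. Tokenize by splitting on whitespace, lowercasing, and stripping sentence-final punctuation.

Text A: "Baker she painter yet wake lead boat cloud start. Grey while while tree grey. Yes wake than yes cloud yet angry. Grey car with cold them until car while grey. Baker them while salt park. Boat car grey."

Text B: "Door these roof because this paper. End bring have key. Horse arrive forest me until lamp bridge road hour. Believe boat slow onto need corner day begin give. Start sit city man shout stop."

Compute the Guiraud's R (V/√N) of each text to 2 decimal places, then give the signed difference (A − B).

-2.26

A: V=22, N=38, R=3.57
B: V=34, N=34, R=5.83
Difference = 3.57 − 5.83 = -2.26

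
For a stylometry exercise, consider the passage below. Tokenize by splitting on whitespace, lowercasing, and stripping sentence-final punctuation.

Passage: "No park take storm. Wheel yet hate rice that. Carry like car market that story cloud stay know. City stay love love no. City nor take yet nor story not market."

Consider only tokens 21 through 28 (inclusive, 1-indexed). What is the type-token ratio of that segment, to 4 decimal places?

Segment tokens 21–28: love, love, no, city, nor, take, yet, nor
Segment N = 8, segment V = 6.
TTR = 6 / 8 = 0.7500

0.7500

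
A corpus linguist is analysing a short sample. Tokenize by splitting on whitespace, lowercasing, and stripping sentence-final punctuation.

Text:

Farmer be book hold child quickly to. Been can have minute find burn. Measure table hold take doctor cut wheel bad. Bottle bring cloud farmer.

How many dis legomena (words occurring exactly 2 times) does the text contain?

Frequencies: farmer:2, hold:2, be:1, book:1, child:1, quickly:1, to:1, been:1, can:1, have:1, minute:1, find:1, burn:1, measure:1, table:1, take:1, doctor:1, cut:1, wheel:1, bad:1, … (3 more, each freq 1)
Words with frequency 2: farmer, hold

2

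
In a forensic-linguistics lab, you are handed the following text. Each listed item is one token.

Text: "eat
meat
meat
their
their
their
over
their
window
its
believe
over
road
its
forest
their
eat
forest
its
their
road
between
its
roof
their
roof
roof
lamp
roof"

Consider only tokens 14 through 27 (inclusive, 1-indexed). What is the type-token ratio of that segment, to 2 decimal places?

Segment tokens 14–27: its, forest, their, eat, forest, its, their, road, between, its, roof, their, roof, roof
Segment N = 14, segment V = 7.
TTR = 7 / 14 = 0.50

0.50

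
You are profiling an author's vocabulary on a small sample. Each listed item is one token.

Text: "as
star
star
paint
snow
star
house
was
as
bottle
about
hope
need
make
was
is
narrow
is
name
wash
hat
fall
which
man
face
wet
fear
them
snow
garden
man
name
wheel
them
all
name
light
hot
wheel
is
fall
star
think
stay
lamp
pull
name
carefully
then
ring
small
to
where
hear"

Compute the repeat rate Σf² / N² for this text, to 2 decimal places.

Frequencies: star:4, name:4, is:3, as:2, snow:2, was:2, fall:2, man:2, them:2, wheel:2, paint:1, house:1, bottle:1, about:1, hope:1, need:1, make:1, narrow:1, wash:1, hat:1, … (19 more, each freq 1)
Σf² = 98; N² = 2916
Repeat rate = 98 / 2916 = 0.03

0.03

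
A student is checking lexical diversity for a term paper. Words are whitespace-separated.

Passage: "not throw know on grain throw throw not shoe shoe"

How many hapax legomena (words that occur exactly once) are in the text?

Frequencies: throw:3, not:2, shoe:2, know:1, on:1, grain:1
Hapax (freq=1): grain, know, on

3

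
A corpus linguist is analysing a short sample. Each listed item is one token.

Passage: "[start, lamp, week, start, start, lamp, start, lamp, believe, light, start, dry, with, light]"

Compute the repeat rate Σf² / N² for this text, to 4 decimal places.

0.2143

Frequencies: start:5, lamp:3, light:2, week:1, believe:1, dry:1, with:1
Σf² = 42; N² = 196
Repeat rate = 42 / 196 = 0.2143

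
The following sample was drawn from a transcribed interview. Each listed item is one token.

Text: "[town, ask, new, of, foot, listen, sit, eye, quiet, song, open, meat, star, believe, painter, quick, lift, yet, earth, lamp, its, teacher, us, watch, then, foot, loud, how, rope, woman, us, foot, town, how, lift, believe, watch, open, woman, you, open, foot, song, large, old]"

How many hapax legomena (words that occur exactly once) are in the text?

Frequencies: foot:4, open:3, town:2, song:2, believe:2, lift:2, us:2, watch:2, how:2, woman:2, ask:1, new:1, of:1, listen:1, sit:1, eye:1, quiet:1, meat:1, star:1, painter:1, … (12 more, each freq 1)
Hapax (freq=1): ask, earth, eye, its, lamp, large, listen, loud, meat, new, of, old, painter, quick, quiet, rope, sit, star, teacher, then, yet, you

22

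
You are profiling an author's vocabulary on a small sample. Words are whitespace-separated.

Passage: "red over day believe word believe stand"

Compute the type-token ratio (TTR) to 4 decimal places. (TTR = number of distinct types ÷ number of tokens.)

N = 7 tokens, V = 6 types.
TTR = V / N = 6 / 7 = 0.8571

0.8571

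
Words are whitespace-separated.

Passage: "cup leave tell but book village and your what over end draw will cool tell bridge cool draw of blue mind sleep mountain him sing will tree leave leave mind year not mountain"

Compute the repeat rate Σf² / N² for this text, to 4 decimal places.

Frequencies: leave:3, tell:2, draw:2, will:2, cool:2, mind:2, mountain:2, cup:1, but:1, book:1, village:1, and:1, your:1, what:1, over:1, end:1, bridge:1, of:1, blue:1, sleep:1, … (5 more, each freq 1)
Σf² = 51; N² = 1089
Repeat rate = 51 / 1089 = 0.0468

0.0468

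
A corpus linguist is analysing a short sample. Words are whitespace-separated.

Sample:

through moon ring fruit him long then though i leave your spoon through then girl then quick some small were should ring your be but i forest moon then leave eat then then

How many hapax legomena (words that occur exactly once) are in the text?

Frequencies: then:6, through:2, moon:2, ring:2, i:2, leave:2, your:2, fruit:1, him:1, long:1, though:1, spoon:1, girl:1, quick:1, some:1, small:1, were:1, should:1, be:1, but:1, … (2 more, each freq 1)
Hapax (freq=1): be, but, eat, forest, fruit, girl, him, long, quick, should, small, some, spoon, though, were

15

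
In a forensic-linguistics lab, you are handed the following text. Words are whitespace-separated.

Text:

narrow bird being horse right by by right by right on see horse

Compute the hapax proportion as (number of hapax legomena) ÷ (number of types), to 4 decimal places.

0.6250

Frequencies: right:3, by:3, horse:2, narrow:1, bird:1, being:1, on:1, see:1
Hapax count = 5; type count = 8.
Ratio = 5 / 8 = 0.6250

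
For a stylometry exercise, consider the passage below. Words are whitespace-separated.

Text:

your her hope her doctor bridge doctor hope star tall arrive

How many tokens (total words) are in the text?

Tokens: your, her, hope, her, doctor, bridge, doctor, hope, star, tall, arrive
N = 11

11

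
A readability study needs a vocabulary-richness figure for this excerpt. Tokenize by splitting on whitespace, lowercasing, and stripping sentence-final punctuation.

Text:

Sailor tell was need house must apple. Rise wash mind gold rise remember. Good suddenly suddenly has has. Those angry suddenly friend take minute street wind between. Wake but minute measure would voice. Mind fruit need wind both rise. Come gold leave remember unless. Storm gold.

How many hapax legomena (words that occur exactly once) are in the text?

25

Frequencies: rise:3, gold:3, suddenly:3, need:2, mind:2, remember:2, has:2, minute:2, wind:2, sailor:1, tell:1, was:1, house:1, must:1, apple:1, wash:1, good:1, those:1, angry:1, friend:1, … (14 more, each freq 1)
Hapax (freq=1): angry, apple, between, both, but, come, friend, fruit, good, house, leave, measure, must, sailor, storm, street, take, tell, those, unless, voice, wake, was, wash, would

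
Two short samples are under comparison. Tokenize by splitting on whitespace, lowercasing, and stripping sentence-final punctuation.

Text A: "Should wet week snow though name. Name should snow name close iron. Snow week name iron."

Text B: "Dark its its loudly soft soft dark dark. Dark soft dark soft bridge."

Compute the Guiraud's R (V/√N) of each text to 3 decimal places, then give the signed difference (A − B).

A: V=8, N=16, R=2.000
B: V=5, N=13, R=1.387
Difference = 2.000 − 1.387 = 0.613

0.613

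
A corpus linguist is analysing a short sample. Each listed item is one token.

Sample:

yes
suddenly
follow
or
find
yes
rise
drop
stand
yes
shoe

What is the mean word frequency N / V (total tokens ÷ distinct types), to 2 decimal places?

1.22

N = 11 tokens, V = 9 types.
Mean frequency = N / V = 11 / 9 = 1.22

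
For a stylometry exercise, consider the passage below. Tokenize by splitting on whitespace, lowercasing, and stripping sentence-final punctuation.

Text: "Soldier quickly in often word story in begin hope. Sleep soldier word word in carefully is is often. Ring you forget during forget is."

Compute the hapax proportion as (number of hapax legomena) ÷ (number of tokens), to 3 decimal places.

0.375

Frequencies: in:3, word:3, is:3, soldier:2, often:2, forget:2, quickly:1, story:1, begin:1, hope:1, sleep:1, carefully:1, ring:1, you:1, during:1
Hapax count = 9; token count = 24.
Ratio = 9 / 24 = 0.375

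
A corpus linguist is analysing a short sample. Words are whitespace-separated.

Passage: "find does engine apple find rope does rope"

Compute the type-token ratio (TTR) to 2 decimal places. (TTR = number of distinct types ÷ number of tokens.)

N = 8 tokens, V = 5 types.
TTR = V / N = 5 / 8 = 0.63

0.63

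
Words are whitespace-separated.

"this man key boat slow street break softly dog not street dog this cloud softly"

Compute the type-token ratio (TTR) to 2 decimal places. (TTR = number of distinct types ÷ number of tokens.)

0.73

N = 15 tokens, V = 11 types.
TTR = V / N = 11 / 15 = 0.73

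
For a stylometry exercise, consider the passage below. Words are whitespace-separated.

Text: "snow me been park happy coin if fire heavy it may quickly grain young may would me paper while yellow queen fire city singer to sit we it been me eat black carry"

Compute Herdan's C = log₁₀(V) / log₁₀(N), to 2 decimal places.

0.94

N = 33, V = 27.
log₁₀(V) = 1.431364, log₁₀(N) = 1.518514
C = 1.431364 / 1.518514 = 0.94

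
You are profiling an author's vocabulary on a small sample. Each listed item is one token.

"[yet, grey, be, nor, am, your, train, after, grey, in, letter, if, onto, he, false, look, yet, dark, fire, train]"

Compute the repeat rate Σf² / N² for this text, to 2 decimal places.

0.07

Frequencies: yet:2, grey:2, train:2, be:1, nor:1, am:1, your:1, after:1, in:1, letter:1, if:1, onto:1, he:1, false:1, look:1, dark:1, fire:1
Σf² = 26; N² = 400
Repeat rate = 26 / 400 = 0.07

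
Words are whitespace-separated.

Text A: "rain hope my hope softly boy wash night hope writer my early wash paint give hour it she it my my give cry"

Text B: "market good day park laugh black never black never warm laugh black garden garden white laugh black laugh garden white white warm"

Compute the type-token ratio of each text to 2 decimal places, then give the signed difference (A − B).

TTR(A) = 15/23 = 0.65
TTR(B) = 10/22 = 0.45
Difference = 0.65 − 0.45 = 0.20

0.20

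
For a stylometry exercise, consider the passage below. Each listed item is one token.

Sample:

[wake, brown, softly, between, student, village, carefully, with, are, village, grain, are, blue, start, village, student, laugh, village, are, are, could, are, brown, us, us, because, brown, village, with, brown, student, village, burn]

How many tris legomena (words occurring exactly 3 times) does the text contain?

1

Frequencies: village:6, are:5, brown:4, student:3, with:2, us:2, wake:1, softly:1, between:1, carefully:1, grain:1, blue:1, start:1, laugh:1, could:1, because:1, burn:1
Words with frequency 3: student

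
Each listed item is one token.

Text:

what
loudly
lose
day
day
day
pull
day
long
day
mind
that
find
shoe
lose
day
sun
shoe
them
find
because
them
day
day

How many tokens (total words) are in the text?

Tokens: what, loudly, lose, day, day, day, pull, day, long, day, mind, that, find, shoe, lose, day, sun, shoe, them, find, because, them, day, day
N = 24

24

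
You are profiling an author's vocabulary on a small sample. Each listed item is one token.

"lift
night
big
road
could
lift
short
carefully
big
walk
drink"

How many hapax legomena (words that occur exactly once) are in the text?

7

Frequencies: lift:2, big:2, night:1, road:1, could:1, short:1, carefully:1, walk:1, drink:1
Hapax (freq=1): carefully, could, drink, night, road, short, walk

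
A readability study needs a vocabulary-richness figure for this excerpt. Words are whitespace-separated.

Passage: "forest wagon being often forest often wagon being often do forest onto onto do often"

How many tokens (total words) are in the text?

Tokens: forest, wagon, being, often, forest, often, wagon, being, often, do, forest, onto, onto, do, often
N = 15

15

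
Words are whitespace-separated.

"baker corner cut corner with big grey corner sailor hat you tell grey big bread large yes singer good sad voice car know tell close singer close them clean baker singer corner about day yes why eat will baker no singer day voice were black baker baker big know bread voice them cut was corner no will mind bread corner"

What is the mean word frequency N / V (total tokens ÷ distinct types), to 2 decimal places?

N = 60 tokens, V = 32 types.
Mean frequency = N / V = 60 / 32 = 1.88

1.88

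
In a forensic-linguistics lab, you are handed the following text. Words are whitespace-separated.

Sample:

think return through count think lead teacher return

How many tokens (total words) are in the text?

Tokens: think, return, through, count, think, lead, teacher, return
N = 8

8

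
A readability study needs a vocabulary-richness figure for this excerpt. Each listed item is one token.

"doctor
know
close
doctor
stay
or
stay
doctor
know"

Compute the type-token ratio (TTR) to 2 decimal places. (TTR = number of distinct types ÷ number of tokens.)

0.56

N = 9 tokens, V = 5 types.
TTR = V / N = 5 / 9 = 0.56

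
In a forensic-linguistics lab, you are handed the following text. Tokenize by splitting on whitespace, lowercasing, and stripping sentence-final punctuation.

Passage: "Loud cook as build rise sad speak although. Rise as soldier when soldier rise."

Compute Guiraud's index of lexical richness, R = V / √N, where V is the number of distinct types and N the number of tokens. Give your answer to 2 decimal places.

2.67

N = 14, V = 10.
√N = 3.741657
R = 10 / 3.741657 = 2.67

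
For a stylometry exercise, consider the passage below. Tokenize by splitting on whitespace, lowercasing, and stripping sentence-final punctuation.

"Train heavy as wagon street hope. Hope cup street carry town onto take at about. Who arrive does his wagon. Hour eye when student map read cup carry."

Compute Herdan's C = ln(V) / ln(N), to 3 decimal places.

N = 28, V = 23.
ln(V) = 3.135494, ln(N) = 3.332205
C = 3.135494 / 3.332205 = 0.941

0.941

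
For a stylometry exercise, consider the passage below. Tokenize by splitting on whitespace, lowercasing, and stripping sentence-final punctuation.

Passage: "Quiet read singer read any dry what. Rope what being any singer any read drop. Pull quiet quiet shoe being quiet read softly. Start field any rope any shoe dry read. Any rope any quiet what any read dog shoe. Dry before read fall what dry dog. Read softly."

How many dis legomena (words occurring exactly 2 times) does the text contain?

Frequencies: read:8, any:8, quiet:5, dry:4, what:4, rope:3, shoe:3, singer:2, being:2, softly:2, dog:2, drop:1, pull:1, start:1, field:1, before:1, fall:1
Words with frequency 2: being, dog, singer, softly

4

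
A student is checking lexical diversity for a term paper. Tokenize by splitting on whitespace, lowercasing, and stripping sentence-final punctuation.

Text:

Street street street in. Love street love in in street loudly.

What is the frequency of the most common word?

5

Frequencies: street:5, in:3, love:2, loudly:1
Most common: 'street' with frequency 5.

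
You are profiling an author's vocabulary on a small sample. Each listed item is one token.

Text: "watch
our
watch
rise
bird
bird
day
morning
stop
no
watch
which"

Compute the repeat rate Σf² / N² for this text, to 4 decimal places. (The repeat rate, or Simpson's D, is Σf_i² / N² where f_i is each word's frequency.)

0.1389

Frequencies: watch:3, bird:2, our:1, rise:1, day:1, morning:1, stop:1, no:1, which:1
Σf² = 20; N² = 144
Repeat rate = 20 / 144 = 0.1389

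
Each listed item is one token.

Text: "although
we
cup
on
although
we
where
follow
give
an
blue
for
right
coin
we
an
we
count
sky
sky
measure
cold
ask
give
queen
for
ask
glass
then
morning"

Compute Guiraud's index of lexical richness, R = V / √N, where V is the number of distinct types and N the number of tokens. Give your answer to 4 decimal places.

N = 30, V = 21.
√N = 5.477226
R = 21 / 5.477226 = 3.8341

3.8341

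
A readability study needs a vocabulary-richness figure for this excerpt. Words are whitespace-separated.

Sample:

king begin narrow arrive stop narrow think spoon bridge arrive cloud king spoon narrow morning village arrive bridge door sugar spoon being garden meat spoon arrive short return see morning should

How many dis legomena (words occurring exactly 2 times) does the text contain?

Frequencies: arrive:4, spoon:4, narrow:3, king:2, bridge:2, morning:2, begin:1, stop:1, think:1, cloud:1, village:1, door:1, sugar:1, being:1, garden:1, meat:1, short:1, return:1, see:1, should:1
Words with frequency 2: bridge, king, morning

3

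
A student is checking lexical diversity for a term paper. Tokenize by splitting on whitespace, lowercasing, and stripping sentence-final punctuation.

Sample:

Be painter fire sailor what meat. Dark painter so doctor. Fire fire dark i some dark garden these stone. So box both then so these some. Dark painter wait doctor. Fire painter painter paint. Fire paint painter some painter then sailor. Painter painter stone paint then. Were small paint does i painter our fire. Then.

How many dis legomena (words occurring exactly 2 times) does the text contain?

5

Frequencies: painter:10, fire:6, dark:4, then:4, paint:4, so:3, some:3, sailor:2, doctor:2, i:2, these:2, stone:2, be:1, what:1, meat:1, garden:1, box:1, both:1, wait:1, were:1, … (3 more, each freq 1)
Words with frequency 2: doctor, i, sailor, stone, these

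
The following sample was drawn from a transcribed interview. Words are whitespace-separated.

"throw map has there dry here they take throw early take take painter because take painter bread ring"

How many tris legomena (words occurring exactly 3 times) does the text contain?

Frequencies: take:4, throw:2, painter:2, map:1, has:1, there:1, dry:1, here:1, they:1, early:1, because:1, bread:1, ring:1
Words with frequency 3: (none)

0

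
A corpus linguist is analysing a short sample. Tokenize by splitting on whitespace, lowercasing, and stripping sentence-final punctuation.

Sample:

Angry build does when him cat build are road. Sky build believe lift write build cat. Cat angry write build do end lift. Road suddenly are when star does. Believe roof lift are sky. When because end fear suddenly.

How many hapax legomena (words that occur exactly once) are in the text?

6

Frequencies: build:5, when:3, cat:3, are:3, lift:3, angry:2, does:2, road:2, sky:2, believe:2, write:2, end:2, suddenly:2, him:1, do:1, star:1, roof:1, because:1, fear:1
Hapax (freq=1): because, do, fear, him, roof, star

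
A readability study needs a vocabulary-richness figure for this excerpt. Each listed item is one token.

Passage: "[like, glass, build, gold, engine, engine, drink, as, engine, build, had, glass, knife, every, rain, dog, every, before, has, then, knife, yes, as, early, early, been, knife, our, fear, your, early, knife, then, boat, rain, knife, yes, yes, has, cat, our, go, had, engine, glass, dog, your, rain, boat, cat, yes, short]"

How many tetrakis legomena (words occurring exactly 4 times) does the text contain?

Frequencies: knife:5, engine:4, yes:4, glass:3, rain:3, early:3, build:2, as:2, had:2, every:2, dog:2, has:2, then:2, our:2, your:2, boat:2, cat:2, like:1, gold:1, drink:1, … (5 more, each freq 1)
Words with frequency 4: engine, yes

2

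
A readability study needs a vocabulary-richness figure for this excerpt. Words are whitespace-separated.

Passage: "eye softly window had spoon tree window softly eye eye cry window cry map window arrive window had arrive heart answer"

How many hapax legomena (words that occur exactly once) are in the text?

5

Frequencies: window:5, eye:3, softly:2, had:2, cry:2, arrive:2, spoon:1, tree:1, map:1, heart:1, answer:1
Hapax (freq=1): answer, heart, map, spoon, tree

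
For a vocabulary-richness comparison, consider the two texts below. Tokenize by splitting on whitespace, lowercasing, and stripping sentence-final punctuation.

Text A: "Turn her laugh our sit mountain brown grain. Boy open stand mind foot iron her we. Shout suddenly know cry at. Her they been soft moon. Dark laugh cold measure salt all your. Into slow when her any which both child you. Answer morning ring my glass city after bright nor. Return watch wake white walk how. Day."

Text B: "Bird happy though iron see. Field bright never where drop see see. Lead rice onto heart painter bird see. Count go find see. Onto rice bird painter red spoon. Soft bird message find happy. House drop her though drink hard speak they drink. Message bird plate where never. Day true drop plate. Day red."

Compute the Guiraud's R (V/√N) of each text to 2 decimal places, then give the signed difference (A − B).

A: V=54, N=58, R=7.09
B: V=31, N=54, R=4.22
Difference = 7.09 − 4.22 = 2.87

2.87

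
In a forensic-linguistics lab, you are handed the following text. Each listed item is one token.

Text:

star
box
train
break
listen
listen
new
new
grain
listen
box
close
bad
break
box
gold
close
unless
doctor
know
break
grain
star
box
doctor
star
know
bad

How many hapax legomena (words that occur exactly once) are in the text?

3

Frequencies: box:4, star:3, break:3, listen:3, new:2, grain:2, close:2, bad:2, doctor:2, know:2, train:1, gold:1, unless:1
Hapax (freq=1): gold, train, unless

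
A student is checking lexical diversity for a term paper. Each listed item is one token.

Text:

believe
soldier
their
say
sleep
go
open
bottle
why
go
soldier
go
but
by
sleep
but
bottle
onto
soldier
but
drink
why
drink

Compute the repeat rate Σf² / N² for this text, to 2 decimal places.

Frequencies: soldier:3, go:3, but:3, sleep:2, bottle:2, why:2, drink:2, believe:1, their:1, say:1, open:1, by:1, onto:1
Σf² = 49; N² = 529
Repeat rate = 49 / 529 = 0.09

0.09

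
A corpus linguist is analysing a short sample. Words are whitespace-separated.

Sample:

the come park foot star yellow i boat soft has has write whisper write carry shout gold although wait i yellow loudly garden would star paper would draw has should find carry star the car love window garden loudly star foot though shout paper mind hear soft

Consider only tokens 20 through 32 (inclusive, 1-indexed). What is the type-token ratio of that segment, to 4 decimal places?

Segment tokens 20–32: i, yellow, loudly, garden, would, star, paper, would, draw, has, should, find, carry
Segment N = 13, segment V = 12.
TTR = 12 / 13 = 0.9231

0.9231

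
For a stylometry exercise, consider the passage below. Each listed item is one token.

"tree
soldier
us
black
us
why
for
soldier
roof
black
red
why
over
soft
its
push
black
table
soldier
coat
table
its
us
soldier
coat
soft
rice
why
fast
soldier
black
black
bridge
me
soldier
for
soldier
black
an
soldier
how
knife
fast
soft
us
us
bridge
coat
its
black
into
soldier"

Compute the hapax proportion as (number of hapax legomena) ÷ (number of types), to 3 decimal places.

0.500

Frequencies: soldier:9, black:7, us:5, why:3, soft:3, its:3, coat:3, for:2, table:2, fast:2, bridge:2, tree:1, roof:1, red:1, over:1, push:1, rice:1, me:1, an:1, how:1, … (2 more, each freq 1)
Hapax count = 11; type count = 22.
Ratio = 11 / 22 = 0.500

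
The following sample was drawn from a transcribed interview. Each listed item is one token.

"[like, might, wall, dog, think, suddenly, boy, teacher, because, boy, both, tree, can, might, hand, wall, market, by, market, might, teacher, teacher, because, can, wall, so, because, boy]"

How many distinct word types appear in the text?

Distinct types: {because, both, boy, by, can, dog, hand, like, market, might, so, suddenly, teacher, think, tree, wall}
V = 16

16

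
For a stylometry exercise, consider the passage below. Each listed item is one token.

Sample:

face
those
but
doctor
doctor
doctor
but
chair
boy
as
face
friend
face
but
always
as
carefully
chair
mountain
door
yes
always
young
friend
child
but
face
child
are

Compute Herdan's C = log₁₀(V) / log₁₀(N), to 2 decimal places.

0.82

N = 29, V = 16.
log₁₀(V) = 1.204120, log₁₀(N) = 1.462398
C = 1.204120 / 1.462398 = 0.82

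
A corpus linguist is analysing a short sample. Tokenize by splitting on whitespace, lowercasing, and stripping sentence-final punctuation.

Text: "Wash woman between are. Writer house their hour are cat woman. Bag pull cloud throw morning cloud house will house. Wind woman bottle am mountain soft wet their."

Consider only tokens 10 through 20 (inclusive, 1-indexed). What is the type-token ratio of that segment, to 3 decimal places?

Segment tokens 10–20: cat, woman, bag, pull, cloud, throw, morning, cloud, house, will, house
Segment N = 11, segment V = 9.
TTR = 9 / 11 = 0.818

0.818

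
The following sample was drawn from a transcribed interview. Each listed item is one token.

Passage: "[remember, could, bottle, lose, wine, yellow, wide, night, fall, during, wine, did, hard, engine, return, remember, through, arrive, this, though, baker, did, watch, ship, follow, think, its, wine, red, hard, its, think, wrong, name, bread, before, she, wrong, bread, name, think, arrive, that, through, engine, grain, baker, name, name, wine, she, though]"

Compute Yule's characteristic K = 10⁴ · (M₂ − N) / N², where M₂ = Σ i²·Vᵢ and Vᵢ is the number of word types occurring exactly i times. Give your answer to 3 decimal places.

199.704

Frequencies: wine:4, name:4, think:3, remember:2, did:2, hard:2, engine:2, through:2, arrive:2, though:2, baker:2, its:2, wrong:2, bread:2, she:2, could:1, bottle:1, lose:1, yellow:1, wide:1, … (12 more, each freq 1)
N = 52. Frequency spectrum: V_1=17, V_2=12, V_3=1, V_4=2
M₂ = 1²·17 + 2²·12 + 3²·1 + 4²·2 = 106
K = 10000 × (106 − 52) / 52² = 199.704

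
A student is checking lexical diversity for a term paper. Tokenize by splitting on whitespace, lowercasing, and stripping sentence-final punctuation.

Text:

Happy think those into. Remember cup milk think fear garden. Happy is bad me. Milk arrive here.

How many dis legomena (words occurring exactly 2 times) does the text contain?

Frequencies: happy:2, think:2, milk:2, those:1, into:1, remember:1, cup:1, fear:1, garden:1, is:1, bad:1, me:1, arrive:1, here:1
Words with frequency 2: happy, milk, think

3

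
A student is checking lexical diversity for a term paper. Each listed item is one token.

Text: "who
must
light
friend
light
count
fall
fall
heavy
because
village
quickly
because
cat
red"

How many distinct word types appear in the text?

Distinct types: {because, cat, count, fall, friend, heavy, light, must, quickly, red, village, who}
V = 12

12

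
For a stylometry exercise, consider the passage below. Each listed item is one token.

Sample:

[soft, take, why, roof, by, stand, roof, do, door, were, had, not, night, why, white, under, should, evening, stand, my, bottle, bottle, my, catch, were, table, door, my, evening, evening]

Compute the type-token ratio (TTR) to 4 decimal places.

N = 30 tokens, V = 20 types.
TTR = V / N = 20 / 30 = 0.6667

0.6667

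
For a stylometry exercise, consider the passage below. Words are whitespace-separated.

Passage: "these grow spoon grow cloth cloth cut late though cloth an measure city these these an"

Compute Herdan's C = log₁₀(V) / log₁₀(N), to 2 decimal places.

N = 16, V = 10.
log₁₀(V) = 1.000000, log₁₀(N) = 1.204120
C = 1.000000 / 1.204120 = 0.83

0.83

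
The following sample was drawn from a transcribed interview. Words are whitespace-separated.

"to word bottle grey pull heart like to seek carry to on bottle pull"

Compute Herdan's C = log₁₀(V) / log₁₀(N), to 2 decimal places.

0.87

N = 14, V = 10.
log₁₀(V) = 1.000000, log₁₀(N) = 1.146128
C = 1.000000 / 1.146128 = 0.87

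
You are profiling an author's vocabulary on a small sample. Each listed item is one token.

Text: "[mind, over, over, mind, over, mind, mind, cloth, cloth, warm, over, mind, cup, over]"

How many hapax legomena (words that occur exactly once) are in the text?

2

Frequencies: mind:5, over:5, cloth:2, warm:1, cup:1
Hapax (freq=1): cup, warm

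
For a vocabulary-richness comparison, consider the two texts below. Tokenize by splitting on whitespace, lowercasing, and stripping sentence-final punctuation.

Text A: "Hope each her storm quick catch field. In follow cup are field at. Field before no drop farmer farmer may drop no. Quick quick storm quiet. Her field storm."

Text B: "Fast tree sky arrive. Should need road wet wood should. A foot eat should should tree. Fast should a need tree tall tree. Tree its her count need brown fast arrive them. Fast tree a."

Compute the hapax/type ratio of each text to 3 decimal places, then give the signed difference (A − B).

-0.056

A: hapax=11, V=18, ratio=0.611
B: hapax=12, V=18, ratio=0.667
Difference = 0.611 − 0.667 = -0.056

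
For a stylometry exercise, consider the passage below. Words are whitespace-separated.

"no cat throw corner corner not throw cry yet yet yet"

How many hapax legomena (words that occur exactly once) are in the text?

Frequencies: yet:3, throw:2, corner:2, no:1, cat:1, not:1, cry:1
Hapax (freq=1): cat, cry, no, not

4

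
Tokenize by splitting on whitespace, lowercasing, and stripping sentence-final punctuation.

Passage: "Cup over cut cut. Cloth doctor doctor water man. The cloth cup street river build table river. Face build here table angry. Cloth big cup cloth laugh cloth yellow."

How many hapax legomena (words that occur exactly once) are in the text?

Frequencies: cloth:5, cup:3, cut:2, doctor:2, river:2, build:2, table:2, over:1, water:1, man:1, the:1, street:1, face:1, here:1, angry:1, big:1, laugh:1, yellow:1
Hapax (freq=1): angry, big, face, here, laugh, man, over, street, the, water, yellow

11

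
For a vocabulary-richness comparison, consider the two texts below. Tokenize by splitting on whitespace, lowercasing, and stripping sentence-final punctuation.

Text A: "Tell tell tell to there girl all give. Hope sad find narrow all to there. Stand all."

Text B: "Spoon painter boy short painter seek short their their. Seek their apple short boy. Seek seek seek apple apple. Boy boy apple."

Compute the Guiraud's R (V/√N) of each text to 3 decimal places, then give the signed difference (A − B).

A: V=11, N=17, R=2.668
B: V=7, N=22, R=1.492
Difference = 2.668 − 1.492 = 1.176

1.176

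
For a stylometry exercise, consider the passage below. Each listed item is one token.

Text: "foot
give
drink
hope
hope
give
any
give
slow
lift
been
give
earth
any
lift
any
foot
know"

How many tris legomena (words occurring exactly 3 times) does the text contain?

1

Frequencies: give:4, any:3, foot:2, hope:2, lift:2, drink:1, slow:1, been:1, earth:1, know:1
Words with frequency 3: any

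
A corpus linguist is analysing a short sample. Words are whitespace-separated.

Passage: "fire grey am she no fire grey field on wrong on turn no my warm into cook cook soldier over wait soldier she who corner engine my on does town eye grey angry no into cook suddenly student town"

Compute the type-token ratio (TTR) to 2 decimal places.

N = 39 tokens, V = 25 types.
TTR = V / N = 25 / 39 = 0.64

0.64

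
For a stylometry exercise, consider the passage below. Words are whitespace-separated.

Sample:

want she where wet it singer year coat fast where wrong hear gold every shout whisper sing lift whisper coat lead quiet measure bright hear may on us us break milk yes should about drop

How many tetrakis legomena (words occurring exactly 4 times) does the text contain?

Frequencies: where:2, coat:2, hear:2, whisper:2, us:2, want:1, she:1, wet:1, it:1, singer:1, year:1, fast:1, wrong:1, gold:1, every:1, shout:1, sing:1, lift:1, lead:1, quiet:1, … (10 more, each freq 1)
Words with frequency 4: (none)

0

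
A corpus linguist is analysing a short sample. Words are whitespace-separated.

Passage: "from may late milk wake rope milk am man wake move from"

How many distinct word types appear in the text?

9

Distinct types: {am, from, late, man, may, milk, move, rope, wake}
V = 9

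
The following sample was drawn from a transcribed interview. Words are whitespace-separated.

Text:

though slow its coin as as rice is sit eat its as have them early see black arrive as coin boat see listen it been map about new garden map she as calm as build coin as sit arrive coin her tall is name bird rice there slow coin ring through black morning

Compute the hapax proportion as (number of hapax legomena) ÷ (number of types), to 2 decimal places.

0.68

Frequencies: as:7, coin:5, slow:2, its:2, rice:2, is:2, sit:2, see:2, black:2, arrive:2, map:2, though:1, eat:1, have:1, them:1, early:1, boat:1, listen:1, it:1, been:1, … (14 more, each freq 1)
Hapax count = 23; type count = 34.
Ratio = 23 / 34 = 0.68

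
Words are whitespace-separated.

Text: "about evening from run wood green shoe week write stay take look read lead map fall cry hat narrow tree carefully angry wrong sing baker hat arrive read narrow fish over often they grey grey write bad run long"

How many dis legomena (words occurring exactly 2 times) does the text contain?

Frequencies: run:2, write:2, read:2, hat:2, narrow:2, grey:2, about:1, evening:1, from:1, wood:1, green:1, shoe:1, week:1, stay:1, take:1, look:1, lead:1, map:1, fall:1, cry:1, … (13 more, each freq 1)
Words with frequency 2: grey, hat, narrow, read, run, write

6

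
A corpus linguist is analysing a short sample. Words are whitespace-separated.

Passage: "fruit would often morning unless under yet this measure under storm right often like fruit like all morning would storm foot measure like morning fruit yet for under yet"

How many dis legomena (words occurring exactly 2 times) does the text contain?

4

Frequencies: fruit:3, morning:3, under:3, yet:3, like:3, would:2, often:2, measure:2, storm:2, unless:1, this:1, right:1, all:1, foot:1, for:1
Words with frequency 2: measure, often, storm, would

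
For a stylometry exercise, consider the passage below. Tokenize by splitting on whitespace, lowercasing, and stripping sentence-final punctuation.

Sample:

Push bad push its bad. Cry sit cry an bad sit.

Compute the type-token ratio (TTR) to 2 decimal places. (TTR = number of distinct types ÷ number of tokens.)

0.55

N = 11 tokens, V = 6 types.
TTR = V / N = 6 / 11 = 0.55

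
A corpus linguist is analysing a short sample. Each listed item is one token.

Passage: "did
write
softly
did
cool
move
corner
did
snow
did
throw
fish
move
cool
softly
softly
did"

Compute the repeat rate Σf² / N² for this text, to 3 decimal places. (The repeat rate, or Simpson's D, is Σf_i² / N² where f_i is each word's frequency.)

0.163

Frequencies: did:5, softly:3, cool:2, move:2, write:1, corner:1, snow:1, throw:1, fish:1
Σf² = 47; N² = 289
Repeat rate = 47 / 289 = 0.163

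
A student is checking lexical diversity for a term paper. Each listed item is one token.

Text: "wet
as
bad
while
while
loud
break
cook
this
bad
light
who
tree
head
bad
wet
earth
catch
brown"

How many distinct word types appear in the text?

15

Distinct types: {as, bad, break, brown, catch, cook, earth, head, light, loud, this, tree, wet, while, who}
V = 15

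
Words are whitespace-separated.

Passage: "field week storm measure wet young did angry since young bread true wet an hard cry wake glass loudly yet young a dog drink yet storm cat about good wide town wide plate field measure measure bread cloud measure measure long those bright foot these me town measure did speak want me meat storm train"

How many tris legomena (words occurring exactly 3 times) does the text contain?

Frequencies: measure:6, storm:3, young:3, field:2, wet:2, did:2, bread:2, yet:2, wide:2, town:2, me:2, week:1, angry:1, since:1, true:1, an:1, hard:1, cry:1, wake:1, glass:1, … (18 more, each freq 1)
Words with frequency 3: storm, young

2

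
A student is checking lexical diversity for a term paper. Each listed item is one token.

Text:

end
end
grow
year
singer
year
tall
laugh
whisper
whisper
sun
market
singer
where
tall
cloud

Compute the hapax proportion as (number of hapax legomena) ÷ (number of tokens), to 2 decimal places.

0.38

Frequencies: end:2, year:2, singer:2, tall:2, whisper:2, grow:1, laugh:1, sun:1, market:1, where:1, cloud:1
Hapax count = 6; token count = 16.
Ratio = 6 / 16 = 0.38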